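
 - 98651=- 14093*7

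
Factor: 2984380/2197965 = 2^2 *3^( - 1)*11^ ( - 2) * 173^( - 1)*21317^1 = 85268/62799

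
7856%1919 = 180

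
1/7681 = 1/7681 = 0.00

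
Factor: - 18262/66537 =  - 2^1 *3^( - 2)*23^1*397^1 *7393^(- 1)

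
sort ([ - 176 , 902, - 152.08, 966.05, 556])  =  [ - 176,  -  152.08,556, 902,966.05 ] 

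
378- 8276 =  - 7898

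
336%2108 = 336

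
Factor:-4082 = - 2^1 * 13^1*157^1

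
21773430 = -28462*( - 765)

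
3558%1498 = 562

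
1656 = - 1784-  - 3440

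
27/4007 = 27/4007  =  0.01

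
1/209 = 1/209 = 0.00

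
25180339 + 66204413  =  91384752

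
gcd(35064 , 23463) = 9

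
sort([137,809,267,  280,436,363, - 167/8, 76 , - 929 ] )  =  [ - 929, - 167/8,76, 137,267  ,  280, 363,436, 809]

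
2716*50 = 135800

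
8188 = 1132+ 7056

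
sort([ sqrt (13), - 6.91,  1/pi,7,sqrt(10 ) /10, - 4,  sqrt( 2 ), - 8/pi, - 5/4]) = [ - 6.91, - 4, - 8/pi,  -  5/4, sqrt(10)/10,1/pi,sqrt( 2 ),sqrt( 13 ),7 ]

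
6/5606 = 3/2803 = 0.00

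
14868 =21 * 708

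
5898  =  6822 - 924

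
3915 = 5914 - 1999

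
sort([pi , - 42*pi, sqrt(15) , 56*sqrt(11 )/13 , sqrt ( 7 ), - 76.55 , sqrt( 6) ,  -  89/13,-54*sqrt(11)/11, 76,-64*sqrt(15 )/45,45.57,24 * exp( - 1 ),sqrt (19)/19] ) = [  -  42*pi, - 76.55 , - 54*sqrt (11 )/11, - 89/13 , - 64*sqrt(15)/45 , sqrt( 19 )/19,sqrt( 6) , sqrt( 7 ) , pi , sqrt(15 ),24*exp( - 1),56*sqrt( 11) /13,45.57,  76 ]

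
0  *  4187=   0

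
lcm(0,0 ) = 0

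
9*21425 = 192825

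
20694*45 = 931230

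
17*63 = 1071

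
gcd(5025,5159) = 67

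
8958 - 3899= 5059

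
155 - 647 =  - 492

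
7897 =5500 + 2397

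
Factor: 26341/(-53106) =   -  497/1002 = - 2^( - 1)*3^(  -  1)* 7^1*71^1 * 167^ (-1) 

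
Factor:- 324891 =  - 3^5*7^1* 191^1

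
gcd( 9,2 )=1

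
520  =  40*13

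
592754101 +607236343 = 1199990444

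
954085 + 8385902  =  9339987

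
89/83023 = 89/83023 = 0.00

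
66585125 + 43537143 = 110122268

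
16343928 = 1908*8566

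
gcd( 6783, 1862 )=133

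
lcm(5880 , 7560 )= 52920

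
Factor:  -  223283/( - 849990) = 2^( - 1) *3^(-1)*5^ (  -  1)*29^ (  -  1 )*977^( - 1 ) * 223283^1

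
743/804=743/804 = 0.92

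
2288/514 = 4 + 116/257 = 4.45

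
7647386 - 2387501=5259885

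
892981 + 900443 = 1793424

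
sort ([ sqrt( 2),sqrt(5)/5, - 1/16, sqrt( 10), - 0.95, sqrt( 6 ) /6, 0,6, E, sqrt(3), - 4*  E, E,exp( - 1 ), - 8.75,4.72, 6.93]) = [  -  4 * E, - 8.75, - 0.95  , - 1/16,0, exp( - 1), sqrt ( 6 )/6,sqrt ( 5) /5,sqrt ( 2), sqrt( 3 ), E, E , sqrt( 10 ),4.72,6,6.93] 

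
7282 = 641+6641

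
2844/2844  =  1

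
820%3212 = 820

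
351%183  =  168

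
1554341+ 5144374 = 6698715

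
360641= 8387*43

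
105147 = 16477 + 88670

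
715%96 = 43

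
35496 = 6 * 5916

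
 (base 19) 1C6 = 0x253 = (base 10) 595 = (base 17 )210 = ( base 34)HH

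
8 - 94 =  - 86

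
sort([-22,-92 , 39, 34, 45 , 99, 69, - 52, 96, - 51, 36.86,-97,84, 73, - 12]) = [ - 97,-92, - 52, - 51,-22, - 12, 34, 36.86, 39,45,69, 73, 84, 96, 99 ] 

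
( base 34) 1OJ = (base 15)8cb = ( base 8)3707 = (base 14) a23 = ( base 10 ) 1991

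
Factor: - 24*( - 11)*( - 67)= - 2^3*3^1*11^1 * 67^1 = - 17688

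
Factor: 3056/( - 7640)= -2^1*5^(-1 ) = - 2/5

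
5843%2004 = 1835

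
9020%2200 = 220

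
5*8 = 40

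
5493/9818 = 5493/9818 = 0.56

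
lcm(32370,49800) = 647400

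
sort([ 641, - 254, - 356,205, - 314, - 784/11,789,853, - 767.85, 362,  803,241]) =[ - 767.85, - 356, - 314,  -  254, - 784/11,205, 241,  362,641, 789,803,853 ]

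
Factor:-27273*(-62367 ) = 3^2*9091^1 * 20789^1 = 1700935191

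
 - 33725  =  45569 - 79294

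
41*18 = 738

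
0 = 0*3746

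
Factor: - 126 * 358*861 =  - 2^2*3^3 * 7^2*41^1*179^1 = - 38837988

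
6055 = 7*865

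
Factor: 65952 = 2^5*3^2*229^1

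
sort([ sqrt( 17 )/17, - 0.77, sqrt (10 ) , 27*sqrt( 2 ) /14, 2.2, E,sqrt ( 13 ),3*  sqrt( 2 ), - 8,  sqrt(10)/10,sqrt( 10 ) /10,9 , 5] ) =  [-8,-0.77, sqrt(17 )/17,sqrt( 10)/10,sqrt( 10)/10,2.2,E , 27*sqrt( 2)/14,sqrt( 10),  sqrt(13 ),3*sqrt( 2 ),5, 9 ]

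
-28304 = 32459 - 60763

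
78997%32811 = 13375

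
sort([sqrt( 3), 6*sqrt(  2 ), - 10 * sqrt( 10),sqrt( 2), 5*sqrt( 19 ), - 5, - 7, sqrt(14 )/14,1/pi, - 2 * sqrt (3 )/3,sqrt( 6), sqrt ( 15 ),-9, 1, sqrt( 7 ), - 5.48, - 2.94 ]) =[ - 10*sqrt( 10), -9, - 7, - 5.48, - 5,-2.94 , - 2 * sqrt( 3)/3, sqrt( 14)/14, 1/pi, 1, sqrt ( 2), sqrt ( 3 ),sqrt( 6 ),sqrt(7 ), sqrt(15),6*sqrt( 2 ), 5*sqrt( 19 )]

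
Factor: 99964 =2^2*67^1 * 373^1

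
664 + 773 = 1437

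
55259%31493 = 23766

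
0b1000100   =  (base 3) 2112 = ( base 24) 2k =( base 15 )48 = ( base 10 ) 68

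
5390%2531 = 328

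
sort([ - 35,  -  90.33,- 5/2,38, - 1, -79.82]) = [ - 90.33 , - 79.82,-35, - 5/2,-1,38]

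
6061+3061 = 9122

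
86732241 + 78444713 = 165176954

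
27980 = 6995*4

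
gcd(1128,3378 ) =6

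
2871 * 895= 2569545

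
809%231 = 116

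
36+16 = 52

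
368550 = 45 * 8190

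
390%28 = 26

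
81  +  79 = 160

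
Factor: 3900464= 2^4*433^1 *563^1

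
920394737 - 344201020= 576193717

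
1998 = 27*74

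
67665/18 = 3759 + 1/6= 3759.17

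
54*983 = 53082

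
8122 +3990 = 12112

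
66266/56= 33133/28 = 1183.32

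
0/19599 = 0 = 0.00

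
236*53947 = 12731492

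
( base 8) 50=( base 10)40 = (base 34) 16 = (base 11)37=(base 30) 1A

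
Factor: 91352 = 2^3  *  19^1 *601^1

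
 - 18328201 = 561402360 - 579730561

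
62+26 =88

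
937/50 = 18 + 37/50 = 18.74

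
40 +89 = 129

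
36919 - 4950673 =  - 4913754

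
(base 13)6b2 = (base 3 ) 1120221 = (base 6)5211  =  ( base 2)10010000111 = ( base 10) 1159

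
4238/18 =2119/9 = 235.44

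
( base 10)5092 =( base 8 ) 11744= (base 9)6877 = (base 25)83h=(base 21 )bba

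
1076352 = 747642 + 328710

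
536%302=234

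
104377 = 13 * 8029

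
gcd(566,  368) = 2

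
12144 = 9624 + 2520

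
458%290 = 168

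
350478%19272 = 3582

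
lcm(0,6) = 0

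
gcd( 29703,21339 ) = 3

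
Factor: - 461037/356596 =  - 2^( - 2)*3^1*59^(-1)*227^1 *677^1*1511^(-1) 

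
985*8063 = 7942055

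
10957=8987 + 1970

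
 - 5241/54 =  - 98+ 17/18= - 97.06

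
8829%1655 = 554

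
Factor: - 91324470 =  - 2^1*3^1*5^1 * 733^1 * 4153^1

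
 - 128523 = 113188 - 241711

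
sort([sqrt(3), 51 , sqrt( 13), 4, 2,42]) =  [ sqrt(3),2, sqrt( 13),4,42,51]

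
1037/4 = 1037/4 =259.25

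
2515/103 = 2515/103 = 24.42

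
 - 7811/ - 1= 7811 + 0/1=7811.00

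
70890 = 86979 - 16089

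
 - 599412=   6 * ( - 99902 ) 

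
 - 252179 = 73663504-73915683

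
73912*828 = 61199136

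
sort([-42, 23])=[-42,23]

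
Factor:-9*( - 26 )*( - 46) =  - 10764 = - 2^2*3^2*13^1*23^1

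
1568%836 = 732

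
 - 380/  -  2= 190/1 = 190.00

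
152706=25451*6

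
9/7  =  9/7 = 1.29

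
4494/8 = 2247/4 = 561.75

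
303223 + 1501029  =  1804252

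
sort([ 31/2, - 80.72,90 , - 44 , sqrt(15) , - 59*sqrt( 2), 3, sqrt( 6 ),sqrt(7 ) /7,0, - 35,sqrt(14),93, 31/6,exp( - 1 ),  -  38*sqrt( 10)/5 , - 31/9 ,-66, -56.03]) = [ - 59*sqrt(2), - 80.72, -66,  -  56.03, - 44,-35, - 38*sqrt (10 ) /5, - 31/9, 0, exp( - 1),sqrt(7)/7,sqrt ( 6),3,sqrt(14 ), sqrt( 15) , 31/6, 31/2,90, 93]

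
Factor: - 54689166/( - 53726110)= 27344583/26863055 = 3^2*5^(-1)*7^1*19^( - 1)*241^1*1801^1*282769^( - 1)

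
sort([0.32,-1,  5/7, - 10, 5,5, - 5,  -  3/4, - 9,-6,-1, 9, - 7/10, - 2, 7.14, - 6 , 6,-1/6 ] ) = [ - 10,-9, - 6, - 6, - 5, - 2, - 1,  -  1, - 3/4, - 7/10, - 1/6, 0.32, 5/7,5,5,6, 7.14, 9]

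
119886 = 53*2262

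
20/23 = 20/23= 0.87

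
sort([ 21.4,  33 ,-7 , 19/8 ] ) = [-7, 19/8,21.4 , 33]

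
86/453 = 86/453 = 0.19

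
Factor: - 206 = - 2^1 * 103^1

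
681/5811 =227/1937 = 0.12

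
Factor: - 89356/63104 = - 22339/15776 = - 2^( - 5)*17^(-1 )*29^( - 1 )*89^1 * 251^1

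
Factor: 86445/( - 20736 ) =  - 9605/2304 = -2^( - 8) * 3^ ( - 2 )* 5^1*17^1*113^1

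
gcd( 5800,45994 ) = 58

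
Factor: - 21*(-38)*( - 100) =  - 2^3*3^1 *5^2*7^1 * 19^1 = -79800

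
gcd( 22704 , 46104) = 24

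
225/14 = 225/14 = 16.07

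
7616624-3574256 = 4042368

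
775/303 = 2 + 169/303 = 2.56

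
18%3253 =18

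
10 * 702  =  7020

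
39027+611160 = 650187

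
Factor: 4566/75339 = 2^1*3^( - 1 ) *11^( - 1) = 2/33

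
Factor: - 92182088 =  - 2^3*11522761^1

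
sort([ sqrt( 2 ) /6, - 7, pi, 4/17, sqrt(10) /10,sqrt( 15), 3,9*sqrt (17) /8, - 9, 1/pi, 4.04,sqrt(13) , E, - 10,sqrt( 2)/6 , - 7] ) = [ - 10,  -  9,-7 , - 7,4/17, sqrt(2)/6, sqrt(2)/6, sqrt( 10 ) /10, 1/pi, E , 3 , pi,sqrt(13 ), sqrt(15),4.04, 9 * sqrt ( 17) /8]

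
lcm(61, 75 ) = 4575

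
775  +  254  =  1029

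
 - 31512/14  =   - 2251 + 1/7 = - 2250.86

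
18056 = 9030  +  9026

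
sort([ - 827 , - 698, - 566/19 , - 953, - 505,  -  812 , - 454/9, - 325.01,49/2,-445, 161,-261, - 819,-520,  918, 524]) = [  -  953, - 827, - 819, - 812, - 698,-520, - 505, - 445,-325.01,-261, - 454/9,-566/19, 49/2,  161, 524, 918]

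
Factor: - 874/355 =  - 2^1 * 5^(  -  1 )*19^1*23^1*71^( - 1) 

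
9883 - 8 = 9875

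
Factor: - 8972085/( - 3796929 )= 3^( - 2) * 5^1 * 19^1*31481^1*140627^(  -  1 ) = 2990695/1265643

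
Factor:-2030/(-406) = 5^1 =5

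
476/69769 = 68/9967 = 0.01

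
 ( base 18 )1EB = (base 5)4322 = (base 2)1001001011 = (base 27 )LK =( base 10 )587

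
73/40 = 1+33/40 =1.82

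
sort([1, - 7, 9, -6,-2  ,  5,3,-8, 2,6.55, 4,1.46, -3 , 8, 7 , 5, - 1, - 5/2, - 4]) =[ - 8,-7, - 6, - 4, - 3, - 5/2, - 2,-1, 1, 1.46,2 , 3, 4,5,5 , 6.55, 7 , 8,9 ] 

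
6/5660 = 3/2830=0.00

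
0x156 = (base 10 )342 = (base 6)1330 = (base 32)am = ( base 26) d4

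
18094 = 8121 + 9973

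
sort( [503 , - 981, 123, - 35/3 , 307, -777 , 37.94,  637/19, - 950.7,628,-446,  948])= [-981,  -  950.7, - 777, - 446, - 35/3,637/19, 37.94,123 , 307,503,  628, 948 ] 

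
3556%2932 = 624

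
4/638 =2/319 = 0.01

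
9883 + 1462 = 11345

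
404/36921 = 404/36921 = 0.01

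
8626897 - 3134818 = 5492079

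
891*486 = 433026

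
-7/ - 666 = 7/666 = 0.01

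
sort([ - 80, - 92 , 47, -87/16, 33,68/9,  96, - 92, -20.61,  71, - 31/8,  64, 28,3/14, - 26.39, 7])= [-92, - 92, - 80, - 26.39, - 20.61, - 87/16,-31/8,3/14,  7, 68/9,28,33, 47, 64,71,96 ]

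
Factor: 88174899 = 3^4*1088579^1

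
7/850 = 7/850 = 0.01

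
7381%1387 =446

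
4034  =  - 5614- - 9648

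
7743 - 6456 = 1287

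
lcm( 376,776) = 36472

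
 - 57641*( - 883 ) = 50897003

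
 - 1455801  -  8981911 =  - 10437712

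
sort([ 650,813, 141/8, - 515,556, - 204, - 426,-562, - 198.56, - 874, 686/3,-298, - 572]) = [ - 874, - 572,- 562, - 515, - 426, - 298, - 204, - 198.56,141/8,  686/3,556 , 650,813]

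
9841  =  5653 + 4188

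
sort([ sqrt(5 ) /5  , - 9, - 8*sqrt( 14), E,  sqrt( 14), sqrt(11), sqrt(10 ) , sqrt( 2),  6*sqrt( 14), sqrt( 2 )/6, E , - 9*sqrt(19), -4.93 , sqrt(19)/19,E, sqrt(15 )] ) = [ - 9*sqrt(19 ),  -  8*sqrt( 14),-9, - 4.93, sqrt(19 )/19, sqrt( 2)/6,  sqrt(5) /5,sqrt( 2),  E, E,E , sqrt(10 )  ,  sqrt( 11 ), sqrt( 14 ),  sqrt(15 ),6*sqrt(14 ) ]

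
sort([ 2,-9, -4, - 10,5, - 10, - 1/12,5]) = [ - 10, - 10, - 9,-4, - 1/12,2,5, 5 ] 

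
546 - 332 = 214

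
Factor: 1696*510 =864960 = 2^6*3^1*5^1*17^1*53^1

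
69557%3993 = 1676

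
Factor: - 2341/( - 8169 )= 3^(  -  1 )*7^( - 1) * 389^(-1 )*2341^1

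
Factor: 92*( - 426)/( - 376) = 3^1*23^1*47^( - 1)*71^1 = 4899/47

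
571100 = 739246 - 168146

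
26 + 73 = 99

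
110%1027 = 110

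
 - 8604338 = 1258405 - 9862743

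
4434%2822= 1612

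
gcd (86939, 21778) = 1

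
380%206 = 174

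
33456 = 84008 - 50552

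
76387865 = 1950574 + 74437291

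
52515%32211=20304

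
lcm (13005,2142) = 182070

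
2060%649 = 113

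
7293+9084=16377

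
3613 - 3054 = 559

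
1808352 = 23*78624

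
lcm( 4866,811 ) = 4866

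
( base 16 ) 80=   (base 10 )128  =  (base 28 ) 4g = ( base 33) 3T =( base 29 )4c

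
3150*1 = 3150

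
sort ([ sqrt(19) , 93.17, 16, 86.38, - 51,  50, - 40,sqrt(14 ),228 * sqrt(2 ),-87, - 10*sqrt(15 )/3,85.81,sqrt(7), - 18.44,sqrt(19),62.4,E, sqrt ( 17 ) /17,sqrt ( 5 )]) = [ - 87, - 51, - 40,  -  18.44, - 10*sqrt( 15 )/3,sqrt(17)/17, sqrt(5 ),sqrt( 7 ), E, sqrt(14), sqrt ( 19),sqrt(19),16,50, 62.4, 85.81, 86.38 , 93.17, 228*sqrt (2)]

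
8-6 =2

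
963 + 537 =1500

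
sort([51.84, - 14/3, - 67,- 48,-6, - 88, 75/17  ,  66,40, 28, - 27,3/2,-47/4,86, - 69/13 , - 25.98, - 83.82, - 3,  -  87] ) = [ - 88,-87, - 83.82, - 67,-48, - 27, - 25.98, - 47/4, - 6, - 69/13, - 14/3,- 3, 3/2,75/17 , 28, 40,51.84, 66, 86]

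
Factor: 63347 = 63347^1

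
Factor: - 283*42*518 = -2^2 * 3^1*7^2*37^1*283^1 = - 6156948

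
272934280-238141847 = 34792433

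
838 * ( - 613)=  - 513694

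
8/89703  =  8/89703 = 0.00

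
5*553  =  2765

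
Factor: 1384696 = 2^3*173087^1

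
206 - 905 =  - 699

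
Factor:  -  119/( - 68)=7/4 = 2^( - 2)*7^1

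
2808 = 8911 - 6103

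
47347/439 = 107 + 374/439  =  107.85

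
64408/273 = 64408/273 = 235.93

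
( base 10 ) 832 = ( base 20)21C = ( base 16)340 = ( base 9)1124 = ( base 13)4c0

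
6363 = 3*2121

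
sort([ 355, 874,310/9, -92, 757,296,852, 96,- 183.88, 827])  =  [-183.88, - 92,310/9,  96, 296,355, 757, 827, 852,874]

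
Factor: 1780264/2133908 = 2^1*7^(- 1)*17^ ( - 1)*4483^( - 1)*222533^1 = 445066/533477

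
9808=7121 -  - 2687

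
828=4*207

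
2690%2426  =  264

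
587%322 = 265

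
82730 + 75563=158293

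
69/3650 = 69/3650 = 0.02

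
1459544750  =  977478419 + 482066331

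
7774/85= 7774/85 = 91.46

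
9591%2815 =1146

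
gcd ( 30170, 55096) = 2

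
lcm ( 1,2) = 2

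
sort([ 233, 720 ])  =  [ 233, 720 ]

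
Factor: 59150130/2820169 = 2^1*3^1 * 5^1*11^( - 1 )*13^1*449^ ( - 1)*571^( - 1)*151667^1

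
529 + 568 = 1097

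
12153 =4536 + 7617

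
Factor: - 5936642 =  - 2^1*61^1 * 48661^1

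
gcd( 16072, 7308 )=28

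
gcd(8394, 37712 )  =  2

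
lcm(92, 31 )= 2852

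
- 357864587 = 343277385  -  701141972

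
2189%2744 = 2189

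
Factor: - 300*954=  - 2^3*3^3*5^2*53^1 = - 286200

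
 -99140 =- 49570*2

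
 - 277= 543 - 820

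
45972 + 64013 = 109985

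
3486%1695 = 96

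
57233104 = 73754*776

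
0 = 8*0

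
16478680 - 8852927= 7625753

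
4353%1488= 1377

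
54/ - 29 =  - 2 + 4/29 = - 1.86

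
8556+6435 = 14991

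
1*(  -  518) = -518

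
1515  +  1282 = 2797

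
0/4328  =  0 = 0.00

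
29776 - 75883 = -46107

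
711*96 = 68256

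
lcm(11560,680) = 11560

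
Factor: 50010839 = 50010839^1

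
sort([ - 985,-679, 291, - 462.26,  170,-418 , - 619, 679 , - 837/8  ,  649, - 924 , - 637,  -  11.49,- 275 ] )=[ - 985, - 924, - 679, - 637 , - 619, - 462.26,-418,  -  275, - 837/8 , - 11.49, 170,291,649, 679]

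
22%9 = 4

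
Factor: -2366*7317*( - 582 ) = 2^2 * 3^4 *7^1 * 13^2 *97^1*271^1 = 10075596804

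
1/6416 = 1/6416 = 0.00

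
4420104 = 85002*52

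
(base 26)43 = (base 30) 3h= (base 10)107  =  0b1101011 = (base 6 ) 255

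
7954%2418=700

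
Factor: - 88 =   -  2^3*11^1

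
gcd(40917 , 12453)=1779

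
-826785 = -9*91865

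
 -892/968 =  - 1+19/242   =  - 0.92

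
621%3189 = 621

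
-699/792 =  - 233/264=- 0.88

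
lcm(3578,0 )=0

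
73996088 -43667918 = 30328170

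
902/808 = 1 + 47/404 = 1.12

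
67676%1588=980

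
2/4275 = 2/4275 = 0.00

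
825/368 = 2 + 89/368  =  2.24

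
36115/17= 2124 + 7/17 = 2124.41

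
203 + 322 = 525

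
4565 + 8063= 12628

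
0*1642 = 0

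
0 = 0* ( - 9663)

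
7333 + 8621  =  15954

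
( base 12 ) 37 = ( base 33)1A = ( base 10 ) 43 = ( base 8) 53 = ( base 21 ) 21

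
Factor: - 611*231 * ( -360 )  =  2^3*3^3 * 5^1*7^1 * 11^1*13^1*47^1 = 50810760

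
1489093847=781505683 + 707588164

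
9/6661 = 9/6661 = 0.00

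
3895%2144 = 1751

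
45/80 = 9/16 =0.56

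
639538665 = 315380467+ 324158198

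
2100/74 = 28 + 14/37 = 28.38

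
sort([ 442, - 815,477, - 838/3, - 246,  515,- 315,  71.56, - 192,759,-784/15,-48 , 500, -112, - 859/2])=[ - 815, - 859/2, - 315, - 838/3, - 246, -192, - 112, - 784/15, - 48, 71.56,442,477,500,515  ,  759] 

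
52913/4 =13228  +  1/4 = 13228.25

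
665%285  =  95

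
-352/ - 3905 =32/355 = 0.09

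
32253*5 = 161265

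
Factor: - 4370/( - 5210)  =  19^1*23^1*521^( - 1) = 437/521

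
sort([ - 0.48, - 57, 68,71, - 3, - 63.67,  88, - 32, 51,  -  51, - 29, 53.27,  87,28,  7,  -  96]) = [ - 96, - 63.67, - 57, - 51, - 32, - 29, - 3,  -  0.48,7,28,51,  53.27, 68,71,87, 88] 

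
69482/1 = 69482 = 69482.00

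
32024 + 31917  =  63941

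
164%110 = 54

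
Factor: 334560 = 2^5*3^1*5^1*17^1*41^1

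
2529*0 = 0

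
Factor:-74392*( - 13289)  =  988595288= 2^3*17^1 * 97^1*137^1*547^1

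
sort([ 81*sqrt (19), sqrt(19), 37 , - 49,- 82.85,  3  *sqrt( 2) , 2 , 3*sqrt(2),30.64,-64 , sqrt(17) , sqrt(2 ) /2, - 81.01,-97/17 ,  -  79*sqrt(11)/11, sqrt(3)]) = [ - 82.85, - 81.01, - 64, - 49,-79*sqrt(11 ) /11,- 97/17,sqrt( 2)/2 , sqrt( 3), 2,sqrt(17), 3*sqrt(2), 3*sqrt( 2), sqrt( 19),30.64 , 37, 81*sqrt( 19)]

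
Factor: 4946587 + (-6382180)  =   - 3^1*478531^1 = -1435593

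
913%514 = 399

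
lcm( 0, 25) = 0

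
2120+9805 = 11925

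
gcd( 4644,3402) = 54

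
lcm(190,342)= 1710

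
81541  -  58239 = 23302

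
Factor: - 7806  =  -2^1*3^1*1301^1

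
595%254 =87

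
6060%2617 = 826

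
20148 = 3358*6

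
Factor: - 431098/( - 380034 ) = 3^( - 2)* 43^( - 1) * 439^1=439/387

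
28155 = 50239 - 22084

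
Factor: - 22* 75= - 1650 = -2^1*3^1*5^2*11^1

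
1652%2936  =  1652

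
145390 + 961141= 1106531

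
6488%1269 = 143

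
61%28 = 5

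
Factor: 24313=41^1*593^1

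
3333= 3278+55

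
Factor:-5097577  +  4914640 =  - 3^1 * 17^2*211^1 =-  182937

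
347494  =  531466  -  183972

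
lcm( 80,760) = 1520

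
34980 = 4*8745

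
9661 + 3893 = 13554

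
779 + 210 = 989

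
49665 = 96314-46649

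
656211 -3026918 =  - 2370707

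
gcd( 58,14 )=2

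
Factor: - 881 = - 881^1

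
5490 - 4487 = 1003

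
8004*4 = 32016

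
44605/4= 11151 + 1/4  =  11151.25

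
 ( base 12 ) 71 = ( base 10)85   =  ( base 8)125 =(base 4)1111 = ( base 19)49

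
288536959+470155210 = 758692169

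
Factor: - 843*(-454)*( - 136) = -2^4*3^1*17^1*227^1*281^1 = -52050192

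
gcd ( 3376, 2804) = 4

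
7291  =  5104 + 2187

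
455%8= 7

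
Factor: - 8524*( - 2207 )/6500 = 4703117/1625 = 5^( - 3)*13^( - 1 )*2131^1*2207^1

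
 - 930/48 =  - 155/8 = - 19.38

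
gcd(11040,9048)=24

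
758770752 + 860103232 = 1618873984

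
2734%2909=2734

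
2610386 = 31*84206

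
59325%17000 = 8325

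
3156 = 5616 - 2460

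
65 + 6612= 6677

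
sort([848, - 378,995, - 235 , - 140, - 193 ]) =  [ - 378, - 235,-193, - 140 , 848, 995 ] 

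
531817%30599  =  11634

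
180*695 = 125100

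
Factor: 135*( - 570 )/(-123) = 25650/41=2^1 * 3^3*5^2*19^1*41^( - 1)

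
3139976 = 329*9544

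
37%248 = 37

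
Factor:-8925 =-3^1*5^2 * 7^1*17^1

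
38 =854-816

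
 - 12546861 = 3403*( - 3687)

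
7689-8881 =  -  1192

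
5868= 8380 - 2512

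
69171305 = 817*84665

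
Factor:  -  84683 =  - 19^1*4457^1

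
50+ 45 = 95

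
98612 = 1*98612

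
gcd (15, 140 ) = 5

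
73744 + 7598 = 81342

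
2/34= 1/17 = 0.06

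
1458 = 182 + 1276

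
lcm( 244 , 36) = 2196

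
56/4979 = 56/4979 = 0.01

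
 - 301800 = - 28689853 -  - 28388053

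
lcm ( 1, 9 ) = 9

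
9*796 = 7164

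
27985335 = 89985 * 311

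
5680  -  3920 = 1760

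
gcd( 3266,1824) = 2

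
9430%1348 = 1342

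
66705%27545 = 11615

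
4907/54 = 4907/54 = 90.87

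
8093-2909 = 5184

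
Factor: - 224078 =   -  2^1*181^1 * 619^1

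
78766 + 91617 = 170383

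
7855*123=966165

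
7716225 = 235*32835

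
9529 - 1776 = 7753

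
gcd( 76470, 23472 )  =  6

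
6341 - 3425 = 2916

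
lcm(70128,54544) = 490896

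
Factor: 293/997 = 293^1*997^( - 1)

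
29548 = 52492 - 22944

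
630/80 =63/8 = 7.88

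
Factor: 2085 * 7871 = 3^1 *5^1 * 17^1 * 139^1 * 463^1 = 16411035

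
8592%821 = 382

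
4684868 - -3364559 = 8049427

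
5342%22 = 18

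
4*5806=23224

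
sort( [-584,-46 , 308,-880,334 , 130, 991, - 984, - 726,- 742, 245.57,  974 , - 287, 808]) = [-984,- 880,-742,-726 , - 584,  -  287,-46, 130, 245.57, 308,  334,  808,  974,991]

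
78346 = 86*911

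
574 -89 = 485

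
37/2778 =37/2778 =0.01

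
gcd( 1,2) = 1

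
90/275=18/55 = 0.33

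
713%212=77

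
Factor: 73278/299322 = 59/241=59^1*241^( - 1 ) 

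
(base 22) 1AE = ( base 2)1011001110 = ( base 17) 284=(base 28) pi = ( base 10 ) 718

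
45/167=45/167 = 0.27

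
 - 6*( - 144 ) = 864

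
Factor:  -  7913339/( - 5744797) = 7^1*31^1*41^(-1)*61^( - 1) *2297^( -1)*36467^1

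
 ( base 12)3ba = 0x23e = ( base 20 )18e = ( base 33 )hd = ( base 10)574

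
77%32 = 13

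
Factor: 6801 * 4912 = 2^4*3^1*307^1*2267^1 = 33406512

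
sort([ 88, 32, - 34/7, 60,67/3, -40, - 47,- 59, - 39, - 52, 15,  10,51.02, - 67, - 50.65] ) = [- 67, - 59,- 52 , - 50.65, - 47,  -  40, - 39, - 34/7, 10,15 , 67/3,32,51.02,60,  88]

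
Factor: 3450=2^1*3^1 * 5^2*  23^1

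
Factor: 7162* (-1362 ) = -2^2 * 3^1*227^1*3581^1= -9754644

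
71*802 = 56942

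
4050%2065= 1985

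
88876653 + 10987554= 99864207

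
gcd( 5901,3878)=7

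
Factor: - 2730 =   -  2^1*3^1 * 5^1* 7^1 * 13^1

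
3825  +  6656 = 10481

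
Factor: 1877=1877^1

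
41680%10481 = 10237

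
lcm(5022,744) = 20088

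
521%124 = 25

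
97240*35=3403400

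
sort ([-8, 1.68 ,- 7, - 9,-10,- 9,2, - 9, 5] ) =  [ - 10,-9,-9,-9, - 8,- 7, 1.68,  2,5] 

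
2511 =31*81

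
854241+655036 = 1509277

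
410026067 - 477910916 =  - 67884849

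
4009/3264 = 4009/3264 = 1.23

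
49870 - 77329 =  - 27459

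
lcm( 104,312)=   312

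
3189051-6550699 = -3361648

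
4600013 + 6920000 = 11520013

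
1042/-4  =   - 521/2  =  - 260.50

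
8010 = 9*890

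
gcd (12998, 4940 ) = 2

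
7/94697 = 7/94697=0.00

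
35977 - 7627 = 28350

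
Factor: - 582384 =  - 2^4*3^1*11^1 * 1103^1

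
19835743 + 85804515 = 105640258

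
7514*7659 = 57549726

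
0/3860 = 0 = 0.00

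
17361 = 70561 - 53200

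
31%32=31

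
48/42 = 1 + 1/7= 1.14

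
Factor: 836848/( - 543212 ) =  - 2^2*139^(-1)*193^1*271^1*977^( - 1 )=-209212/135803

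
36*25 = 900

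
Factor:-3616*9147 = -2^5* 3^1* 113^1*3049^1 = -33075552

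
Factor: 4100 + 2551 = 3^2 * 739^1 = 6651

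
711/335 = 2+41/335=2.12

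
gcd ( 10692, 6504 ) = 12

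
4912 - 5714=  - 802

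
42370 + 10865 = 53235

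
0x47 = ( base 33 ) 25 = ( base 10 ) 71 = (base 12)5b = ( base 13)56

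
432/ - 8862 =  - 72/1477 = - 0.05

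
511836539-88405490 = 423431049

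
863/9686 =863/9686  =  0.09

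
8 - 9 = -1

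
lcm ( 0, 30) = 0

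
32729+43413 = 76142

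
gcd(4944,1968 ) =48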